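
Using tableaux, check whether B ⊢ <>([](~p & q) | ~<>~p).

Invalid (countermodel exists)

Tableau for the negation ~<>([](~p & q) | ~<>~p):
1. ~<>([](~p & q) | ~<>~p), w0
2. ~([](~p & q) | ~<>~p), w0
3. ~[](~p & q), w0
4. <>~p, w0
5. ~(~p & q), w1
6. ~([](~p & q) | ~<>~p), w1
7. ~[](~p & q), w1
8. <>~p, w1
9. ~q, w1
10. ~p, w2
11. ~([](~p & q) | ~<>~p), w2
12. ~[](~p & q), w2
13. <>~p, w2
14. ~(~p & q), w3
15. ~q, w3
16. ~p, w4
17. ~(~p & q), w5
18. ~q, w5
19. ~p, w6
Accessibility: w0Rw0, w0Rw1, w0Rw2, w1Rw0, w1Rw1, w1Rw3, w1Rw4, w2Rw0, w2Rw2, w2Rw5, w2Rw6, w3Rw1, w3Rw3, w4Rw1, w4Rw4, w5Rw2, w5Rw5, w6Rw2, w6Rw6
The negation has an open branch (countermodel exists).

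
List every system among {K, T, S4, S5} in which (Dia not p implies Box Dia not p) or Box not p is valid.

S4-tableau for the negation not ((Dia not p implies Box Dia not p) or Box not p):
1. not ((Dia not p implies Box Dia not p) or Box not p), w0
2. not (Dia not p implies Box Dia not p), w0
3. not Box not p, w0
4. Dia not p, w0
5. not Box Dia not p, w0
6. p, w1
7. not p, w2
8. not Dia not p, w3
9. p, w3
Accessibility: w0Rw0, w0Rw1, w0Rw2, w0Rw3, w1Rw1, w2Rw2, w3Rw3
Complete open branch: countermodel on an S4-frame, so not valid in S4, nor in K, T (the same frame is also a K-frame and a T-frame).
S5-tableau for the negation not ((Dia not p implies Box Dia not p) or Box not p):
1. not ((Dia not p implies Box Dia not p) or Box not p), w0
2. not (Dia not p implies Box Dia not p), w0
3. not Box not p, w0
4. Dia not p, w0
5. not Box Dia not p, w0
6. p, w1
7. not p, w2
8. not Dia not p, w3
9. p, w0
10. p, w2
Accessibility: w0Rw0, w0Rw1, w0Rw2, w0Rw3, w1Rw0, w1Rw1, w1Rw2, w1Rw3, w2Rw0, w2Rw1, w2Rw2, w2Rw3, w3Rw0, w3Rw1, w3Rw2, w3Rw3
Branch closes: p and not p both at w2.
Every branch closes (one shown): valid in S5.

S5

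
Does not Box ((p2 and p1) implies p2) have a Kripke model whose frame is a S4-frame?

No, unsatisfiable

1. not Box ((p2 and p1) implies p2), w0
2. not ((p2 and p1) implies p2), w1   [neg-Box-rule on 1: fresh world w1, w0Rw1]
3. p2 and p1, w1   [neg-implies-rule on 2]
4. not p2, w1   [neg-implies-rule on 2]
5. p2, w1   [and-rule on 3]
6. p1, w1   [and-rule on 3]
Accessibility: w0Rw0, w0Rw1, w1Rw1
Branch closes: p2 and not p2 both at w1.
(One branch shown.) All branches close.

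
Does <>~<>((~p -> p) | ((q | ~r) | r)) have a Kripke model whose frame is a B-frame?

1. <>~<>((~p -> p) | ((q | ~r) | r)), u
2. ~<>((~p -> p) | ((q | ~r) | r)), v   [<>-rule on 1: fresh world v, uRv]
3. ~((~p -> p) | ((q | ~r) | r)), u   [~<>-rule on 2 via vRu]
4. ~(~p -> p), u   [~|-rule on 3]
5. ~((q | ~r) | r), u   [~|-rule on 3]
6. ~p, u   [~->-rule on 4]
7. ~(q | ~r), u   [~|-rule on 5]
8. ~r, u   [~|-rule on 5]
9. ~q, u   [~|-rule on 7]
10. r, u   [~|-rule on 7]
Accessibility: uRu, uRv, vRu, vRv
Branch closes: r and ~r both at u.
All branches of the tableau close; one closing branch shown above.

No, unsatisfiable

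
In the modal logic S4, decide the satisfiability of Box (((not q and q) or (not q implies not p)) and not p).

1. Box (((not q and q) or (not q implies not p)) and not p), 0
2. ((not q and q) or (not q implies not p)) and not p, 0   [Box-rule on 1 via 0R0]
3. (not q and q) or (not q implies not p), 0   [and-rule on 2]
4. not p, 0   [and-rule on 2]
5. not q implies not p, 0   [or-rule on 3 (branches; this branch)]
Accessibility: 0R0

Yes, satisfiable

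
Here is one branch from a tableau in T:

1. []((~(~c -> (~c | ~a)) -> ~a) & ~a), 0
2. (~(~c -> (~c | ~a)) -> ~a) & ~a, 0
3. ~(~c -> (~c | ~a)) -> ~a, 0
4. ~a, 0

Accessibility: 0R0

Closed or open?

No atom appears with both signs at the same world.

Not closed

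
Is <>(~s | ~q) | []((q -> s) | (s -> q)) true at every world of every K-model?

Yes, valid

Tableau for the negation ~(<>(~s | ~q) | []((q -> s) | (s -> q))):
1. ~(<>(~s | ~q) | []((q -> s) | (s -> q))), u
2. ~<>(~s | ~q), u   [~|-rule on 1]
3. ~[]((q -> s) | (s -> q)), u   [~|-rule on 1]
4. ~((q -> s) | (s -> q)), v   [~[]-rule on 3: fresh world v, uRv]
5. ~(q -> s), v   [~|-rule on 4]
6. ~(s -> q), v   [~|-rule on 4]
7. q, v   [~->-rule on 5]
8. ~s, v   [~->-rule on 5]
9. s, v   [~->-rule on 6]
10. ~q, v   [~->-rule on 6]
Accessibility: uRv
Branch closes: s and ~s both at v.
Every branch of the negation's tableau closes; the branch above is one of them.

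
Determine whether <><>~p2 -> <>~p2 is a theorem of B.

Invalid (countermodel exists)

Tableau for the negation ~(<><>~p2 -> <>~p2):
1. ~(<><>~p2 -> <>~p2), 0
2. <><>~p2, 0   [~->-rule on 1]
3. ~<>~p2, 0   [~->-rule on 1]
4. p2, 0   [~<>-rule on 3 via 0R0]
5. <>~p2, 1   [<>-rule on 2: fresh world 1, 0R1]
6. p2, 1   [~<>-rule on 3 via 0R1]
7. ~p2, 2   [<>-rule on 5: fresh world 2, 1R2]
Accessibility: 0R0, 0R1, 1R0, 1R1, 1R2, 2R1, 2R2
The negation has an open branch (countermodel exists).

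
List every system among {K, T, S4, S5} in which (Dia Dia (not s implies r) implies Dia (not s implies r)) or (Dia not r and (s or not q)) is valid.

T-tableau for the negation not ((Dia Dia (not s implies r) implies Dia (not s implies r)) or (Dia not r and (s or not q))):
1. not ((Dia Dia (not s implies r) implies Dia (not s implies r)) or (Dia not r and (s or not q))), u
2. not (Dia Dia (not s implies r) implies Dia (not s implies r)), u   [neg-or-rule on 1]
3. not (Dia not r and (s or not q)), u   [neg-or-rule on 1]
4. Dia Dia (not s implies r), u   [neg-implies-rule on 2]
5. not Dia (not s implies r), u   [neg-implies-rule on 2]
6. not (not s implies r), u   [neg-Dia-rule on 5 via uRu]
7. not s, u   [neg-implies-rule on 6]
8. not r, u   [neg-implies-rule on 6]
9. not (s or not q), u   [neg-and-rule on 3 (branches; this branch)]
10. q, u   [neg-or-rule on 9]
11. Dia (not s implies r), v   [Dia-rule on 4: fresh world v, uRv]
12. not (not s implies r), v   [neg-Dia-rule on 5 via uRv]
13. not s, v   [neg-implies-rule on 12]
14. not r, v   [neg-implies-rule on 12]
15. not s implies r, w   [Dia-rule on 11: fresh world w, vRw]
16. r, w   [implies-rule on 15 (branches; this branch)]
Accessibility: uRu, uRv, vRv, vRw, wRw
Complete open branch: countermodel on a T-frame, so not valid in T, nor in K (the same frame is also a K-frame).
S4-tableau for the negation not ((Dia Dia (not s implies r) implies Dia (not s implies r)) or (Dia not r and (s or not q))):
1. not ((Dia Dia (not s implies r) implies Dia (not s implies r)) or (Dia not r and (s or not q))), u
2. not (Dia Dia (not s implies r) implies Dia (not s implies r)), u   [neg-or-rule on 1]
3. not (Dia not r and (s or not q)), u   [neg-or-rule on 1]
4. Dia Dia (not s implies r), u   [neg-implies-rule on 2]
5. not Dia (not s implies r), u   [neg-implies-rule on 2]
6. not (not s implies r), u   [neg-Dia-rule on 5 via uRu]
7. not s, u   [neg-implies-rule on 6]
8. not r, u   [neg-implies-rule on 6]
9. not (s or not q), u   [neg-and-rule on 3 (branches; this branch)]
10. q, u   [neg-or-rule on 9]
11. Dia (not s implies r), v   [Dia-rule on 4: fresh world v, uRv]
12. not (not s implies r), v   [neg-Dia-rule on 5 via uRv]
13. not s, v   [neg-implies-rule on 12]
14. not r, v   [neg-implies-rule on 12]
15. not s implies r, w   [Dia-rule on 11: fresh world w, vRw]
16. not (not s implies r), w   [neg-Dia-rule on 5 via uRw]
17. not s, w   [neg-implies-rule on 16]
18. not r, w   [neg-implies-rule on 16]
19. r, w   [implies-rule on 15 (branches; this branch)]
Accessibility: uRu, uRv, uRw, vRv, vRw, wRw
Branch closes: r and not r both at w.
Every branch closes (one shown): valid in S4, hence also in S5 (every theorem of S4 is a theorem of S5).

S4, S5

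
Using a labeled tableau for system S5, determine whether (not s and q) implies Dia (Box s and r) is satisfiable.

1. (not s and q) implies Dia (Box s and r), u
2. Dia (Box s and r), u   [implies-rule on 1 (branches; this branch)]
3. Box s and r, v   [Dia-rule on 2: fresh world v, uRv]
4. Box s, v   [and-rule on 3]
5. r, v   [and-rule on 3]
6. s, u   [Box-rule on 4 via vRu]
7. s, v   [Box-rule on 4 via vRv]
Accessibility: uRu, uRv, vRu, vRv

Satisfiable (open branch found)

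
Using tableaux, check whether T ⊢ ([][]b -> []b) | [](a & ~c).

Tableau for the negation ~(([][]b -> []b) | [](a & ~c)):
1. ~(([][]b -> []b) | [](a & ~c)), w0
2. ~([][]b -> []b), w0
3. ~[](a & ~c), w0
4. [][]b, w0
5. ~[]b, w0
6. []b, w0
7. b, w0
8. ~(a & ~c), w1
9. []b, w1
10. b, w1
11. c, w1
12. ~b, w2
13. []b, w2
14. b, w2
Accessibility: w0Rw0, w0Rw1, w0Rw2, w1Rw1, w2Rw2
Branch closes: b and ~b both at w2.
All branches of the negation close; one closing branch shown above.

Yes, valid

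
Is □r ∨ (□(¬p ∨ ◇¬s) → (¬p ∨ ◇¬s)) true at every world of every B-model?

Tableau for the negation ¬(□r ∨ (□(¬p ∨ ◇¬s) → (¬p ∨ ◇¬s))):
1. ¬(□r ∨ (□(¬p ∨ ◇¬s) → (¬p ∨ ◇¬s))), w0
2. ¬□r, w0   [¬∨-rule on 1]
3. ¬(□(¬p ∨ ◇¬s) → (¬p ∨ ◇¬s)), w0   [¬∨-rule on 1]
4. □(¬p ∨ ◇¬s), w0   [¬→-rule on 3]
5. ¬(¬p ∨ ◇¬s), w0   [¬→-rule on 3]
6. p, w0   [¬∨-rule on 5]
7. ¬◇¬s, w0   [¬∨-rule on 5]
8. ¬p ∨ ◇¬s, w0   [□-rule on 4 via w0Rw0]
9. s, w0   [¬◇-rule on 7 via w0Rw0]
10. ◇¬s, w0   [∨-rule on 8 (branches; this branch)]
11. ¬r, w1   [¬□-rule on 2: fresh world w1, w0Rw1]
12. ¬p ∨ ◇¬s, w1   [□-rule on 4 via w0Rw1]
13. s, w1   [¬◇-rule on 7 via w0Rw1]
14. ◇¬s, w1   [∨-rule on 12 (branches; this branch)]
15. ¬s, w2   [◇-rule on 10: fresh world w2, w0Rw2]
16. ¬p ∨ ◇¬s, w2   [□-rule on 4 via w0Rw2]
17. s, w2   [¬◇-rule on 7 via w0Rw2]
Accessibility: w0Rw0, w0Rw1, w0Rw2, w1Rw0, w1Rw1, w2Rw0, w2Rw2
Branch closes: s and ¬s both at w2.
All branches of the negation close; one closing branch shown above.

Valid in B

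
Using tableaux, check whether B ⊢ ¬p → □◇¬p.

Valid

Tableau for the negation ¬(¬p → □◇¬p):
1. ¬(¬p → □◇¬p), w0
2. ¬p, w0
3. ¬□◇¬p, w0
4. ¬◇¬p, w1
5. p, w0
Accessibility: w0Rw0, w0Rw1, w1Rw0, w1Rw1
Branch closes: p and ¬p both at w0.
All branches of the negation close; one closing branch shown above.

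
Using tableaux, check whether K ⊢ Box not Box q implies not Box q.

Tableau for the negation not (Box not Box q implies not Box q):
1. not (Box not Box q implies not Box q), u
2. Box not Box q, u
3. Box q, u
The negation has an open branch (countermodel exists).

Not valid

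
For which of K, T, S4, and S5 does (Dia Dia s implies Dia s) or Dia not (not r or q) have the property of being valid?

S4-tableau for the negation not ((Dia Dia s implies Dia s) or Dia not (not r or q)):
1. not ((Dia Dia s implies Dia s) or Dia not (not r or q)), u
2. not (Dia Dia s implies Dia s), u
3. not Dia not (not r or q), u
4. Dia Dia s, u
5. not Dia s, u
6. not r or q, u
7. not s, u
8. q, u
9. Dia s, v
10. not r or q, v
11. not s, v
12. q, v
13. s, w
14. not r or q, w
15. not s, w
Accessibility: uRu, uRv, uRw, vRv, vRw, wRw
Branch closes: s and not s both at w.
Every branch closes (one shown): valid in S4, hence also in S5 (every theorem of S4 is a theorem of S5).
T-tableau for the negation not ((Dia Dia s implies Dia s) or Dia not (not r or q)):
1. not ((Dia Dia s implies Dia s) or Dia not (not r or q)), u
2. not (Dia Dia s implies Dia s), u
3. not Dia not (not r or q), u
4. Dia Dia s, u
5. not Dia s, u
6. not r or q, u
7. not s, u
8. q, u
9. Dia s, v
10. not r or q, v
11. not s, v
12. q, v
13. s, w
Accessibility: uRu, uRv, vRv, vRw, wRw
Complete open branch: countermodel on a T-frame, so not valid in T, nor in K (the same frame is also a K-frame).

S4, S5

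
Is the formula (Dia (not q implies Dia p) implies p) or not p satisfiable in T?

Yes, satisfiable

1. (Dia (not q implies Dia p) implies p) or not p, 0
2. not p, 0
Accessibility: 0R0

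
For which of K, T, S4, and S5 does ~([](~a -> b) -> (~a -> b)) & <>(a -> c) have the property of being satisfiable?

K

K-tableau for the formula:
1. ~([](~a -> b) -> (~a -> b)) & <>(a -> c), u
2. ~([](~a -> b) -> (~a -> b)), u
3. <>(a -> c), u
4. [](~a -> b), u
5. ~(~a -> b), u
6. ~a, u
7. ~b, u
8. a -> c, v
9. ~a -> b, v
10. c, v
11. b, v
Accessibility: uRv
Complete open branch: satisfiable in K.
T-tableau for the formula:
1. ~([](~a -> b) -> (~a -> b)) & <>(a -> c), u
2. ~([](~a -> b) -> (~a -> b)), u
3. <>(a -> c), u
4. [](~a -> b), u
5. ~(~a -> b), u
6. ~a, u
7. ~b, u
8. ~a -> b, u
9. b, u
Accessibility: uRu
Branch closes: b and ~b both at u.
Every branch closes (one shown): unsatisfiable in T, hence also in S4, S5 (every S4/S5-frame is a T-frame).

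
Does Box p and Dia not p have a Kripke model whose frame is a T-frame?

1. Box p and Dia not p, 0
2. Box p, 0
3. Dia not p, 0
4. p, 0
5. not p, 1
6. p, 1
Accessibility: 0R0, 0R1, 1R1
Branch closes: p and not p both at 1.
All branches of the tableau close; one closing branch shown above.

Unsatisfiable (every branch closes)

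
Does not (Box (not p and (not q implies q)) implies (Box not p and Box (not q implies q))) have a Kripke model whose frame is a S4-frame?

1. not (Box (not p and (not q implies q)) implies (Box not p and Box (not q implies q))), w0
2. Box (not p and (not q implies q)), w0   [neg-implies-rule on 1]
3. not (Box not p and Box (not q implies q)), w0   [neg-implies-rule on 1]
4. not p and (not q implies q), w0   [Box-rule on 2 via w0Rw0]
5. not p, w0   [and-rule on 4]
6. not q implies q, w0   [and-rule on 4]
7. not Box (not q implies q), w0   [neg-and-rule on 3 (branches; this branch)]
8. q, w0   [implies-rule on 6 (branches; this branch)]
9. not (not q implies q), w1   [neg-Box-rule on 7: fresh world w1, w0Rw1]
10. not q, w1   [neg-implies-rule on 9]
11. not p and (not q implies q), w1   [Box-rule on 2 via w0Rw1]
12. not p, w1   [and-rule on 11]
13. not q implies q, w1   [and-rule on 11]
14. q, w1   [implies-rule on 13 (branches; this branch)]
Accessibility: w0Rw0, w0Rw1, w1Rw1
Branch closes: q and not q both at w1.
Every branch closes; the branch above is one of them.

No, unsatisfiable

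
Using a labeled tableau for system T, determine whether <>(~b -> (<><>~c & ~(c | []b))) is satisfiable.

1. <>(~b -> (<><>~c & ~(c | []b))), u
2. ~b -> (<><>~c & ~(c | []b)), v
3. <><>~c & ~(c | []b), v
4. <><>~c, v
5. ~(c | []b), v
6. ~c, v
7. ~[]b, v
8. <>~c, w
9. ~b, x
10. ~c, y
Accessibility: uRu, uRv, vRv, vRw, vRx, wRw, wRy, xRx, yRy

Satisfiable (open branch found)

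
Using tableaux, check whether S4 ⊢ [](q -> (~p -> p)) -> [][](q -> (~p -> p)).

Tableau for the negation ~([](q -> (~p -> p)) -> [][](q -> (~p -> p))):
1. ~([](q -> (~p -> p)) -> [][](q -> (~p -> p))), w0
2. [](q -> (~p -> p)), w0   [~->-rule on 1]
3. ~[][](q -> (~p -> p)), w0   [~->-rule on 1]
4. q -> (~p -> p), w0   [[]-rule on 2 via w0Rw0]
5. ~p -> p, w0   [->-rule on 4 (branches; this branch)]
6. p, w0   [->-rule on 5 (branches; this branch)]
7. ~[](q -> (~p -> p)), w1   [~[]-rule on 3: fresh world w1, w0Rw1]
8. q -> (~p -> p), w1   [[]-rule on 2 via w0Rw1]
9. ~p -> p, w1   [->-rule on 8 (branches; this branch)]
10. p, w1   [->-rule on 9 (branches; this branch)]
11. ~(q -> (~p -> p)), w2   [~[]-rule on 7: fresh world w2, w1Rw2]
12. q, w2   [~->-rule on 11]
13. ~(~p -> p), w2   [~->-rule on 11]
14. ~p, w2   [~->-rule on 13]
15. q -> (~p -> p), w2   [[]-rule on 2 via w0Rw2]
16. ~p -> p, w2   [->-rule on 15 (branches; this branch)]
17. p, w2   [->-rule on 16 (branches; this branch)]
Accessibility: w0Rw0, w0Rw1, w0Rw2, w1Rw1, w1Rw2, w2Rw2
Branch closes: p and ~p both at w2.
Every branch of the negation's tableau closes; the branch above is one of them.

Yes, valid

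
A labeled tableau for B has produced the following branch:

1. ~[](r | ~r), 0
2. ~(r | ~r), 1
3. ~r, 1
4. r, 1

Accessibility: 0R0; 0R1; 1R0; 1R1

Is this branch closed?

Both r and ~r appear at 1.

Yes, closed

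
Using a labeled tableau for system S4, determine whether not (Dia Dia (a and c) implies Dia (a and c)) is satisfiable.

No, unsatisfiable

1. not (Dia Dia (a and c) implies Dia (a and c)), u
2. Dia Dia (a and c), u
3. not Dia (a and c), u
4. not (a and c), u
5. not c, u
6. Dia (a and c), v
7. not (a and c), v
8. not c, v
9. a and c, w
10. a, w
11. c, w
12. not (a and c), w
13. not c, w
Accessibility: uRu, uRv, uRw, vRv, vRw, wRw
Branch closes: c and not c both at w.
Every branch closes; the branch above is one of them.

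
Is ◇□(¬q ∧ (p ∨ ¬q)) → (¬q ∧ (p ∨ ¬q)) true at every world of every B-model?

Yes, valid

Tableau for the negation ¬(◇□(¬q ∧ (p ∨ ¬q)) → (¬q ∧ (p ∨ ¬q))):
1. ¬(◇□(¬q ∧ (p ∨ ¬q)) → (¬q ∧ (p ∨ ¬q))), u
2. ◇□(¬q ∧ (p ∨ ¬q)), u   [¬→-rule on 1]
3. ¬(¬q ∧ (p ∨ ¬q)), u   [¬→-rule on 1]
4. ¬(p ∨ ¬q), u   [¬∧-rule on 3 (branches; this branch)]
5. ¬p, u   [¬∨-rule on 4]
6. q, u   [¬∨-rule on 4]
7. □(¬q ∧ (p ∨ ¬q)), v   [◇-rule on 2: fresh world v, uRv]
8. ¬q ∧ (p ∨ ¬q), u   [□-rule on 7 via vRu]
9. ¬q, u   [∧-rule on 8]
10. p ∨ ¬q, u   [∧-rule on 8]
Accessibility: uRu, uRv, vRu, vRv
Branch closes: q and ¬q both at u.
Every branch of the negation's tableau closes; the branch above is one of them.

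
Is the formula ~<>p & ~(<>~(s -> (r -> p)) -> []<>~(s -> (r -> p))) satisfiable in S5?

1. ~<>p & ~(<>~(s -> (r -> p)) -> []<>~(s -> (r -> p))), 0
2. ~<>p, 0   [&-rule on 1]
3. ~(<>~(s -> (r -> p)) -> []<>~(s -> (r -> p))), 0   [&-rule on 1]
4. <>~(s -> (r -> p)), 0   [~->-rule on 3]
5. ~[]<>~(s -> (r -> p)), 0   [~->-rule on 3]
6. ~p, 0   [~<>-rule on 2 via 0R0]
7. ~(s -> (r -> p)), 1   [<>-rule on 4: fresh world 1, 0R1]
8. s, 1   [~->-rule on 7]
9. ~(r -> p), 1   [~->-rule on 7]
10. r, 1   [~->-rule on 9]
11. ~p, 1   [~->-rule on 9]
12. ~<>~(s -> (r -> p)), 2   [~[]-rule on 5: fresh world 2, 0R2]
13. ~p, 2   [~<>-rule on 2 via 0R2]
14. s -> (r -> p), 0   [~<>-rule on 12 via 2R0]
15. s -> (r -> p), 1   [~<>-rule on 12 via 2R1]
16. s -> (r -> p), 2   [~<>-rule on 12 via 2R2]
17. r -> p, 0   [->-rule on 14 (branches; this branch)]
18. r -> p, 1   [->-rule on 15 (branches; this branch)]
19. r -> p, 2   [->-rule on 16 (branches; this branch)]
20. ~r, 0   [->-rule on 17 (branches; this branch)]
21. p, 1   [->-rule on 18 (branches; this branch)]
Accessibility: 0R0, 0R1, 0R2, 1R0, 1R1, 1R2, 2R0, 2R1, 2R2
Branch closes: p and ~p both at 1.
Every branch closes; the branch above is one of them.

Unsatisfiable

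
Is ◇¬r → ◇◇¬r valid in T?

Yes, valid

Tableau for the negation ¬(◇¬r → ◇◇¬r):
1. ¬(◇¬r → ◇◇¬r), w0
2. ◇¬r, w0
3. ¬◇◇¬r, w0
4. ¬◇¬r, w0
5. r, w0
6. ¬r, w1
7. ¬◇¬r, w1
8. r, w1
Accessibility: w0Rw0, w0Rw1, w1Rw1
Branch closes: r and ¬r both at w1.
Every branch of the negation's tableau closes; the branch above is one of them.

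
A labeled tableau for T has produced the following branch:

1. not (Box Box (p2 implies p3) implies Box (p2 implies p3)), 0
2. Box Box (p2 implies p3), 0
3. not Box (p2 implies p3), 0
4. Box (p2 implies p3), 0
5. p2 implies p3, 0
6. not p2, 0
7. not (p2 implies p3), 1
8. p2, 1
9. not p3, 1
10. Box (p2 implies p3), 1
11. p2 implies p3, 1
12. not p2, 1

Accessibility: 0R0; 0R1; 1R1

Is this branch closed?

Yes, closed

Both p2 and not p2 appear at 1.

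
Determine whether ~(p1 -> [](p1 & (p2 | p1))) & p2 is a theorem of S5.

Tableau for the negation ~(~(p1 -> [](p1 & (p2 | p1))) & p2):
1. ~(~(p1 -> [](p1 & (p2 | p1))) & p2), 0
2. ~p2, 0
Accessibility: 0R0
The negation has an open branch (countermodel exists).

Not valid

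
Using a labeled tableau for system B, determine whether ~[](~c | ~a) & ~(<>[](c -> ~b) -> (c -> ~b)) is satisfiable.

1. ~[](~c | ~a) & ~(<>[](c -> ~b) -> (c -> ~b)), w0
2. ~[](~c | ~a), w0
3. ~(<>[](c -> ~b) -> (c -> ~b)), w0
4. <>[](c -> ~b), w0
5. ~(c -> ~b), w0
6. c, w0
7. b, w0
8. ~(~c | ~a), w1
9. c, w1
10. a, w1
11. [](c -> ~b), w2
12. c -> ~b, w0
13. c -> ~b, w2
14. ~b, w0
Accessibility: w0Rw0, w0Rw1, w0Rw2, w1Rw0, w1Rw1, w2Rw0, w2Rw2
Branch closes: b and ~b both at w0.
All branches of the tableau close; one closing branch shown above.

Unsatisfiable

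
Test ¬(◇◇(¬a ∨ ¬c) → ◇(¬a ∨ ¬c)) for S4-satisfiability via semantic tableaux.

1. ¬(◇◇(¬a ∨ ¬c) → ◇(¬a ∨ ¬c)), 0
2. ◇◇(¬a ∨ ¬c), 0
3. ¬◇(¬a ∨ ¬c), 0
4. ¬(¬a ∨ ¬c), 0
5. a, 0
6. c, 0
7. ◇(¬a ∨ ¬c), 1
8. ¬(¬a ∨ ¬c), 1
9. a, 1
10. c, 1
11. ¬a ∨ ¬c, 2
12. ¬(¬a ∨ ¬c), 2
13. a, 2
14. c, 2
15. ¬c, 2
Accessibility: 0R0, 0R1, 0R2, 1R1, 1R2, 2R2
Branch closes: c and ¬c both at 2.
(One branch shown.) All branches close.

Unsatisfiable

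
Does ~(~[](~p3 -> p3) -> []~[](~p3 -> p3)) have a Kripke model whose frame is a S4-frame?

Satisfiable

1. ~(~[](~p3 -> p3) -> []~[](~p3 -> p3)), 0
2. ~[](~p3 -> p3), 0
3. ~[]~[](~p3 -> p3), 0
4. ~(~p3 -> p3), 1
5. ~p3, 1
6. [](~p3 -> p3), 2
7. ~p3 -> p3, 2
8. p3, 2
Accessibility: 0R0, 0R1, 0R2, 1R1, 2R2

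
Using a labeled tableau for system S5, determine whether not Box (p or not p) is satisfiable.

No, unsatisfiable

1. not Box (p or not p), 0
2. not (p or not p), 1   [neg-Box-rule on 1: fresh world 1, 0R1]
3. not p, 1   [neg-or-rule on 2]
4. p, 1   [neg-or-rule on 2]
Accessibility: 0R0, 0R1, 1R0, 1R1
Branch closes: p and not p both at 1.
(One branch shown.) All branches close.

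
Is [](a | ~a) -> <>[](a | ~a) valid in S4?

Yes, valid

Tableau for the negation ~([](a | ~a) -> <>[](a | ~a)):
1. ~([](a | ~a) -> <>[](a | ~a)), w0
2. [](a | ~a), w0
3. ~<>[](a | ~a), w0
4. a | ~a, w0
5. ~[](a | ~a), w0
6. ~a, w0
7. ~(a | ~a), w1
8. ~a, w1
9. a, w1
Accessibility: w0Rw0, w0Rw1, w1Rw1
Branch closes: a and ~a both at w1.
All branches of the negation close; one closing branch shown above.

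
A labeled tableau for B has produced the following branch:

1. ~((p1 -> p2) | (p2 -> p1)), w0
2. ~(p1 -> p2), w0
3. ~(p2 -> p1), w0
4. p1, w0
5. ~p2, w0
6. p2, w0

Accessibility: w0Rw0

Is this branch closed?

Yes, closed

Both p2 and ~p2 appear at w0.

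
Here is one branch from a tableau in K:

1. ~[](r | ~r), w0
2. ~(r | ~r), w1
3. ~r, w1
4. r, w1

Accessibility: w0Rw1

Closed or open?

Closed

Both r and ~r appear at w1.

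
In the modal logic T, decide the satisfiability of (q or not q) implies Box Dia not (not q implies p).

Yes, satisfiable

1. (q or not q) implies Box Dia not (not q implies p), u
2. Box Dia not (not q implies p), u   [implies-rule on 1 (branches; this branch)]
3. Dia not (not q implies p), u   [Box-rule on 2 via uRu]
4. not (not q implies p), v   [Dia-rule on 3: fresh world v, uRv]
5. not q, v   [neg-implies-rule on 4]
6. not p, v   [neg-implies-rule on 4]
7. Dia not (not q implies p), v   [Box-rule on 2 via uRv]
8. not (not q implies p), w   [Dia-rule on 7: fresh world w, vRw]
9. not q, w   [neg-implies-rule on 8]
10. not p, w   [neg-implies-rule on 8]
Accessibility: uRu, uRv, vRv, vRw, wRw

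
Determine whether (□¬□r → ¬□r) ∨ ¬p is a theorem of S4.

Tableau for the negation ¬((□¬□r → ¬□r) ∨ ¬p):
1. ¬((□¬□r → ¬□r) ∨ ¬p), w0
2. ¬(□¬□r → ¬□r), w0
3. p, w0
4. □¬□r, w0
5. □r, w0
6. ¬□r, w0
7. r, w0
8. ¬r, w1
9. ¬□r, w1
10. r, w1
Accessibility: w0Rw0, w0Rw1, w1Rw1
Branch closes: r and ¬r both at w1.
Every branch of the negation's tableau closes; the branch above is one of them.

Yes, valid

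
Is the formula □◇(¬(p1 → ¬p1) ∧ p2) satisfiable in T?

Satisfiable

1. □◇(¬(p1 → ¬p1) ∧ p2), w0
2. ◇(¬(p1 → ¬p1) ∧ p2), w0   [□-rule on 1 via w0Rw0]
3. ¬(p1 → ¬p1) ∧ p2, w1   [◇-rule on 2: fresh world w1, w0Rw1]
4. ¬(p1 → ¬p1), w1   [∧-rule on 3]
5. p2, w1   [∧-rule on 3]
6. p1, w1   [¬→-rule on 4]
7. ◇(¬(p1 → ¬p1) ∧ p2), w1   [□-rule on 1 via w0Rw1]
8. ¬(p1 → ¬p1) ∧ p2, w2   [◇-rule on 7: fresh world w2, w1Rw2]
9. ¬(p1 → ¬p1), w2   [∧-rule on 8]
10. p2, w2   [∧-rule on 8]
11. p1, w2   [¬→-rule on 9]
Accessibility: w0Rw0, w0Rw1, w1Rw1, w1Rw2, w2Rw2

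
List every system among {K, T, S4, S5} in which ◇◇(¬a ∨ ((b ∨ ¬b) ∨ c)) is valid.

T, S4, S5

K-tableau for the negation ¬◇◇(¬a ∨ ((b ∨ ¬b) ∨ c)):
1. ¬◇◇(¬a ∨ ((b ∨ ¬b) ∨ c)), 0
Complete open branch: countermodel on a K-frame, so not valid in K.
T-tableau for the negation ¬◇◇(¬a ∨ ((b ∨ ¬b) ∨ c)):
1. ¬◇◇(¬a ∨ ((b ∨ ¬b) ∨ c)), 0
2. ¬◇(¬a ∨ ((b ∨ ¬b) ∨ c)), 0
3. ¬(¬a ∨ ((b ∨ ¬b) ∨ c)), 0
4. a, 0
5. ¬((b ∨ ¬b) ∨ c), 0
6. ¬(b ∨ ¬b), 0
7. ¬c, 0
8. ¬b, 0
9. b, 0
Accessibility: 0R0
Branch closes: b and ¬b both at 0.
Every branch closes (one shown): valid in T, hence also in S4, S5 (every theorem of T is a theorem of S4 and S5).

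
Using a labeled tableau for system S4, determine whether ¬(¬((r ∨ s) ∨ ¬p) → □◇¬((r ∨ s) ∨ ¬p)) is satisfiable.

Satisfiable (open branch found)

1. ¬(¬((r ∨ s) ∨ ¬p) → □◇¬((r ∨ s) ∨ ¬p)), w0
2. ¬((r ∨ s) ∨ ¬p), w0
3. ¬□◇¬((r ∨ s) ∨ ¬p), w0
4. ¬(r ∨ s), w0
5. p, w0
6. ¬r, w0
7. ¬s, w0
8. ¬◇¬((r ∨ s) ∨ ¬p), w1
9. (r ∨ s) ∨ ¬p, w1
10. ¬p, w1
Accessibility: w0Rw0, w0Rw1, w1Rw1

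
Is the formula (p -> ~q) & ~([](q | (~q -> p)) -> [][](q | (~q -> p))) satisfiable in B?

Satisfiable

1. (p -> ~q) & ~([](q | (~q -> p)) -> [][](q | (~q -> p))), w0
2. p -> ~q, w0   [&-rule on 1]
3. ~([](q | (~q -> p)) -> [][](q | (~q -> p))), w0   [&-rule on 1]
4. [](q | (~q -> p)), w0   [~->-rule on 3]
5. ~[][](q | (~q -> p)), w0   [~->-rule on 3]
6. q | (~q -> p), w0   [[]-rule on 4 via w0Rw0]
7. ~q, w0   [->-rule on 2 (branches; this branch)]
8. ~q -> p, w0   [|-rule on 6 (branches; this branch)]
9. p, w0   [->-rule on 8 (branches; this branch)]
10. ~[](q | (~q -> p)), w1   [~[]-rule on 5: fresh world w1, w0Rw1]
11. q | (~q -> p), w1   [[]-rule on 4 via w0Rw1]
12. ~q -> p, w1   [|-rule on 11 (branches; this branch)]
13. p, w1   [->-rule on 12 (branches; this branch)]
14. ~(q | (~q -> p)), w2   [~[]-rule on 10: fresh world w2, w1Rw2]
15. ~q, w2   [~|-rule on 14]
16. ~(~q -> p), w2   [~|-rule on 14]
17. ~p, w2   [~->-rule on 16]
Accessibility: w0Rw0, w0Rw1, w1Rw0, w1Rw1, w1Rw2, w2Rw1, w2Rw2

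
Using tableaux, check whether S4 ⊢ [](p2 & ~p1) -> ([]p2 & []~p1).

Valid

Tableau for the negation ~([](p2 & ~p1) -> ([]p2 & []~p1)):
1. ~([](p2 & ~p1) -> ([]p2 & []~p1)), w0
2. [](p2 & ~p1), w0   [~->-rule on 1]
3. ~([]p2 & []~p1), w0   [~->-rule on 1]
4. p2 & ~p1, w0   [[]-rule on 2 via w0Rw0]
5. p2, w0   [&-rule on 4]
6. ~p1, w0   [&-rule on 4]
7. ~[]~p1, w0   [~&-rule on 3 (branches; this branch)]
8. p1, w1   [~[]-rule on 7: fresh world w1, w0Rw1]
9. p2 & ~p1, w1   [[]-rule on 2 via w0Rw1]
10. p2, w1   [&-rule on 9]
11. ~p1, w1   [&-rule on 9]
Accessibility: w0Rw0, w0Rw1, w1Rw1
Branch closes: p1 and ~p1 both at w1.
All branches of the negation close; one closing branch shown above.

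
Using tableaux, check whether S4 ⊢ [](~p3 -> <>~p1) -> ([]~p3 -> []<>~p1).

Valid

Tableau for the negation ~([](~p3 -> <>~p1) -> ([]~p3 -> []<>~p1)):
1. ~([](~p3 -> <>~p1) -> ([]~p3 -> []<>~p1)), w0
2. [](~p3 -> <>~p1), w0
3. ~([]~p3 -> []<>~p1), w0
4. []~p3, w0
5. ~[]<>~p1, w0
6. ~p3 -> <>~p1, w0
7. ~p3, w0
8. <>~p1, w0
9. ~<>~p1, w1
10. ~p3 -> <>~p1, w1
11. ~p3, w1
12. p1, w1
13. <>~p1, w1
14. ~p1, w2
15. ~p3 -> <>~p1, w2
16. ~p3, w2
17. <>~p1, w2
18. ~p1, w3
19. ~p3 -> <>~p1, w3
20. ~p3, w3
21. p1, w3
Accessibility: w0Rw0, w0Rw1, w0Rw2, w0Rw3, w1Rw1, w1Rw3, w2Rw2, w3Rw3
Branch closes: p1 and ~p1 both at w3.
Every branch of the negation's tableau closes; the branch above is one of them.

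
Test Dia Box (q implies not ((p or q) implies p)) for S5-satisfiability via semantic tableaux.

1. Dia Box (q implies not ((p or q) implies p)), 0
2. Box (q implies not ((p or q) implies p)), 1
3. q implies not ((p or q) implies p), 0
4. q implies not ((p or q) implies p), 1
5. not ((p or q) implies p), 0
6. p or q, 0
7. not p, 0
8. not ((p or q) implies p), 1
9. p or q, 1
10. not p, 1
11. q, 0
12. q, 1
Accessibility: 0R0, 0R1, 1R0, 1R1

Yes, satisfiable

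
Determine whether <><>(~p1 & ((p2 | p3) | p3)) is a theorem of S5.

Tableau for the negation ~<><>(~p1 & ((p2 | p3) | p3)):
1. ~<><>(~p1 & ((p2 | p3) | p3)), u
2. ~<>(~p1 & ((p2 | p3) | p3)), u
3. ~(~p1 & ((p2 | p3) | p3)), u
4. ~((p2 | p3) | p3), u
5. ~(p2 | p3), u
6. ~p3, u
7. ~p2, u
Accessibility: uRu
The negation has an open branch (countermodel exists).

Invalid (countermodel exists)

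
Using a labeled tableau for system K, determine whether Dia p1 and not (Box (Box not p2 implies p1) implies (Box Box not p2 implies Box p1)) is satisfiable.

1. Dia p1 and not (Box (Box not p2 implies p1) implies (Box Box not p2 implies Box p1)), u
2. Dia p1, u
3. not (Box (Box not p2 implies p1) implies (Box Box not p2 implies Box p1)), u
4. Box (Box not p2 implies p1), u
5. not (Box Box not p2 implies Box p1), u
6. Box Box not p2, u
7. not Box p1, u
8. p1, v
9. Box not p2 implies p1, v
10. Box not p2, v
11. not p1, w
12. Box not p2 implies p1, w
13. Box not p2, w
14. not Box not p2, w
15. p2, x
16. not p2, x
Accessibility: uRv, uRw, wRx
Branch closes: p2 and not p2 both at x.
All branches of the tableau close; one closing branch shown above.

Unsatisfiable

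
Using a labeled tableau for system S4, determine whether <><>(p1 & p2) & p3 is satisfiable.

Satisfiable

1. <><>(p1 & p2) & p3, 0
2. <><>(p1 & p2), 0
3. p3, 0
4. <>(p1 & p2), 1
5. p1 & p2, 2
6. p1, 2
7. p2, 2
Accessibility: 0R0, 0R1, 0R2, 1R1, 1R2, 2R2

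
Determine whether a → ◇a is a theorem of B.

Tableau for the negation ¬(a → ◇a):
1. ¬(a → ◇a), u
2. a, u   [¬→-rule on 1]
3. ¬◇a, u   [¬→-rule on 1]
4. ¬a, u   [¬◇-rule on 3 via uRu]
Accessibility: uRu
Branch closes: a and ¬a both at u.
All branches of the negation close; one closing branch shown above.

Valid in B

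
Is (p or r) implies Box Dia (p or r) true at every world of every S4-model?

Not valid

Tableau for the negation not ((p or r) implies Box Dia (p or r)):
1. not ((p or r) implies Box Dia (p or r)), w0
2. p or r, w0
3. not Box Dia (p or r), w0
4. r, w0
5. not Dia (p or r), w1
6. not (p or r), w1
7. not p, w1
8. not r, w1
Accessibility: w0Rw0, w0Rw1, w1Rw1
The negation has an open branch (countermodel exists).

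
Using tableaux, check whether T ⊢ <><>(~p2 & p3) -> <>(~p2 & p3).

Tableau for the negation ~(<><>(~p2 & p3) -> <>(~p2 & p3)):
1. ~(<><>(~p2 & p3) -> <>(~p2 & p3)), w0
2. <><>(~p2 & p3), w0
3. ~<>(~p2 & p3), w0
4. ~(~p2 & p3), w0
5. ~p3, w0
6. <>(~p2 & p3), w1
7. ~(~p2 & p3), w1
8. ~p3, w1
9. ~p2 & p3, w2
10. ~p2, w2
11. p3, w2
Accessibility: w0Rw0, w0Rw1, w1Rw1, w1Rw2, w2Rw2
The negation has an open branch (countermodel exists).

Not valid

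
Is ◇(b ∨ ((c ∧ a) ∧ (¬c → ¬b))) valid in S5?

Tableau for the negation ¬◇(b ∨ ((c ∧ a) ∧ (¬c → ¬b))):
1. ¬◇(b ∨ ((c ∧ a) ∧ (¬c → ¬b))), w0
2. ¬(b ∨ ((c ∧ a) ∧ (¬c → ¬b))), w0
3. ¬b, w0
4. ¬((c ∧ a) ∧ (¬c → ¬b)), w0
5. ¬(c ∧ a), w0
6. ¬a, w0
Accessibility: w0Rw0
The negation has an open branch (countermodel exists).

Not valid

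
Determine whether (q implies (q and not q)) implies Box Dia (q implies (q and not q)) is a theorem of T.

Tableau for the negation not ((q implies (q and not q)) implies Box Dia (q implies (q and not q))):
1. not ((q implies (q and not q)) implies Box Dia (q implies (q and not q))), w0
2. q implies (q and not q), w0   [neg-implies-rule on 1]
3. not Box Dia (q implies (q and not q)), w0   [neg-implies-rule on 1]
4. not q, w0   [implies-rule on 2 (branches; this branch)]
5. not Dia (q implies (q and not q)), w1   [neg-Box-rule on 3: fresh world w1, w0Rw1]
6. not (q implies (q and not q)), w1   [neg-Dia-rule on 5 via w1Rw1]
7. q, w1   [neg-implies-rule on 6]
8. not (q and not q), w1   [neg-implies-rule on 6]
Accessibility: w0Rw0, w0Rw1, w1Rw1
The negation has an open branch (countermodel exists).

No, not valid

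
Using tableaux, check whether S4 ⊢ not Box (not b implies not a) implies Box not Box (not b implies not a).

Not valid

Tableau for the negation not (not Box (not b implies not a) implies Box not Box (not b implies not a)):
1. not (not Box (not b implies not a) implies Box not Box (not b implies not a)), 0
2. not Box (not b implies not a), 0
3. not Box not Box (not b implies not a), 0
4. not (not b implies not a), 1
5. not b, 1
6. a, 1
7. Box (not b implies not a), 2
8. not b implies not a, 2
9. not a, 2
Accessibility: 0R0, 0R1, 0R2, 1R1, 2R2
The negation has an open branch (countermodel exists).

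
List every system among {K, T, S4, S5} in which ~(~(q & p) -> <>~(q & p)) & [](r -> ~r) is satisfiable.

K

K-tableau for the formula:
1. ~(~(q & p) -> <>~(q & p)) & [](r -> ~r), u
2. ~(~(q & p) -> <>~(q & p)), u   [&-rule on 1]
3. [](r -> ~r), u   [&-rule on 1]
4. ~(q & p), u   [~->-rule on 2]
5. ~<>~(q & p), u   [~->-rule on 2]
6. ~p, u   [~&-rule on 4 (branches; this branch)]
Complete open branch: satisfiable in K.
T-tableau for the formula:
1. ~(~(q & p) -> <>~(q & p)) & [](r -> ~r), u
2. ~(~(q & p) -> <>~(q & p)), u   [&-rule on 1]
3. [](r -> ~r), u   [&-rule on 1]
4. ~(q & p), u   [~->-rule on 2]
5. ~<>~(q & p), u   [~->-rule on 2]
6. r -> ~r, u   [[]-rule on 3 via uRu]
7. q & p, u   [~<>-rule on 5 via uRu]
8. q, u   [&-rule on 7]
9. p, u   [&-rule on 7]
10. ~p, u   [~&-rule on 4 (branches; this branch)]
Accessibility: uRu
Branch closes: p and ~p both at u.
Every branch closes (one shown): unsatisfiable in T, hence also in S4, S5 (every S4/S5-frame is a T-frame).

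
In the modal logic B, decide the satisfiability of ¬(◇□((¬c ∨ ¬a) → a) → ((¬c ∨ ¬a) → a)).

1. ¬(◇□((¬c ∨ ¬a) → a) → ((¬c ∨ ¬a) → a)), 0
2. ◇□((¬c ∨ ¬a) → a), 0
3. ¬((¬c ∨ ¬a) → a), 0
4. ¬c ∨ ¬a, 0
5. ¬a, 0
6. □((¬c ∨ ¬a) → a), 1
7. (¬c ∨ ¬a) → a, 0
8. (¬c ∨ ¬a) → a, 1
9. ¬(¬c ∨ ¬a), 0
10. c, 0
11. a, 0
Accessibility: 0R0, 0R1, 1R0, 1R1
Branch closes: a and ¬a both at 0.
All branches of the tableau close; one closing branch shown above.

Unsatisfiable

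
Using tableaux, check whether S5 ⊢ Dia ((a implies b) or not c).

Tableau for the negation not Dia ((a implies b) or not c):
1. not Dia ((a implies b) or not c), 0
2. not ((a implies b) or not c), 0
3. not (a implies b), 0
4. c, 0
5. a, 0
6. not b, 0
Accessibility: 0R0
The negation has an open branch (countermodel exists).

No, not valid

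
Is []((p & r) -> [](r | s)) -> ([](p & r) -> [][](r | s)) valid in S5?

Valid

Tableau for the negation ~([]((p & r) -> [](r | s)) -> ([](p & r) -> [][](r | s))):
1. ~([]((p & r) -> [](r | s)) -> ([](p & r) -> [][](r | s))), w0
2. []((p & r) -> [](r | s)), w0   [~->-rule on 1]
3. ~([](p & r) -> [][](r | s)), w0   [~->-rule on 1]
4. [](p & r), w0   [~->-rule on 3]
5. ~[][](r | s), w0   [~->-rule on 3]
6. (p & r) -> [](r | s), w0   [[]-rule on 2 via w0Rw0]
7. p & r, w0   [[]-rule on 4 via w0Rw0]
8. p, w0   [&-rule on 7]
9. r, w0   [&-rule on 7]
10. [](r | s), w0   [->-rule on 6 (branches; this branch)]
11. r | s, w0   [[]-rule on 10 via w0Rw0]
12. s, w0   [|-rule on 11 (branches; this branch)]
13. ~[](r | s), w1   [~[]-rule on 5: fresh world w1, w0Rw1]
14. (p & r) -> [](r | s), w1   [[]-rule on 2 via w0Rw1]
15. p & r, w1   [[]-rule on 4 via w0Rw1]
16. p, w1   [&-rule on 15]
17. r, w1   [&-rule on 15]
18. r | s, w1   [[]-rule on 10 via w0Rw1]
19. [](r | s), w1   [->-rule on 14 (branches; this branch)]
20. s, w1   [|-rule on 18 (branches; this branch)]
21. ~(r | s), w2   [~[]-rule on 13: fresh world w2, w1Rw2]
22. ~r, w2   [~|-rule on 21]
23. ~s, w2   [~|-rule on 21]
24. (p & r) -> [](r | s), w2   [[]-rule on 2 via w0Rw2]
25. p & r, w2   [[]-rule on 4 via w0Rw2]
26. p, w2   [&-rule on 25]
27. r, w2   [&-rule on 25]
Accessibility: w0Rw0, w0Rw1, w0Rw2, w1Rw0, w1Rw1, w1Rw2, w2Rw0, w2Rw1, w2Rw2
Branch closes: r and ~r both at w2.
Every branch of the negation's tableau closes; the branch above is one of them.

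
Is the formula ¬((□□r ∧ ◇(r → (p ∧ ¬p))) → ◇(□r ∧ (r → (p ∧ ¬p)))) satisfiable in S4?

1. ¬((□□r ∧ ◇(r → (p ∧ ¬p))) → ◇(□r ∧ (r → (p ∧ ¬p)))), w0
2. □□r ∧ ◇(r → (p ∧ ¬p)), w0   [¬→-rule on 1]
3. ¬◇(□r ∧ (r → (p ∧ ¬p))), w0   [¬→-rule on 1]
4. □□r, w0   [∧-rule on 2]
5. ◇(r → (p ∧ ¬p)), w0   [∧-rule on 2]
6. ¬(□r ∧ (r → (p ∧ ¬p))), w0   [¬◇-rule on 3 via w0Rw0]
7. □r, w0   [□-rule on 4 via w0Rw0]
8. r, w0   [□-rule on 7 via w0Rw0]
9. ¬(r → (p ∧ ¬p)), w0   [¬∧-rule on 6 (branches; this branch)]
10. ¬(p ∧ ¬p), w0   [¬→-rule on 9]
11. p, w0   [¬∧-rule on 10 (branches; this branch)]
12. r → (p ∧ ¬p), w1   [◇-rule on 5: fresh world w1, w0Rw1]
13. ¬(□r ∧ (r → (p ∧ ¬p))), w1   [¬◇-rule on 3 via w0Rw1]
14. □r, w1   [□-rule on 4 via w0Rw1]
15. r, w1   [□-rule on 7 via w0Rw1]
16. p ∧ ¬p, w1   [→-rule on 12 (branches; this branch)]
17. p, w1   [∧-rule on 16]
18. ¬p, w1   [∧-rule on 16]
Accessibility: w0Rw0, w0Rw1, w1Rw1
Branch closes: p and ¬p both at w1.
All branches of the tableau close; one closing branch shown above.

Unsatisfiable (every branch closes)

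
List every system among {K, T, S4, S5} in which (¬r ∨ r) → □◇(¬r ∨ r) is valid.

T, S4, S5

T-tableau for the negation ¬((¬r ∨ r) → □◇(¬r ∨ r)):
1. ¬((¬r ∨ r) → □◇(¬r ∨ r)), 0
2. ¬r ∨ r, 0
3. ¬□◇(¬r ∨ r), 0
4. r, 0
5. ¬◇(¬r ∨ r), 1
6. ¬(¬r ∨ r), 1
7. r, 1
8. ¬r, 1
Accessibility: 0R0, 0R1, 1R1
Branch closes: r and ¬r both at 1.
Every branch closes (one shown): valid in T, hence also in S4, S5 (every theorem of T is a theorem of S4 and S5).
K-tableau for the negation ¬((¬r ∨ r) → □◇(¬r ∨ r)):
1. ¬((¬r ∨ r) → □◇(¬r ∨ r)), 0
2. ¬r ∨ r, 0
3. ¬□◇(¬r ∨ r), 0
4. r, 0
5. ¬◇(¬r ∨ r), 1
Accessibility: 0R1
Complete open branch: countermodel on a K-frame, so not valid in K.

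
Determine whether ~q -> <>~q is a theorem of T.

Tableau for the negation ~(~q -> <>~q):
1. ~(~q -> <>~q), 0
2. ~q, 0
3. ~<>~q, 0
4. q, 0
Accessibility: 0R0
Branch closes: q and ~q both at 0.
Every branch of the negation's tableau closes; the branch above is one of them.

Valid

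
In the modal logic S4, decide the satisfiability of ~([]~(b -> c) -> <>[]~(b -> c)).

1. ~([]~(b -> c) -> <>[]~(b -> c)), u
2. []~(b -> c), u   [~->-rule on 1]
3. ~<>[]~(b -> c), u   [~->-rule on 1]
4. ~(b -> c), u   [[]-rule on 2 via uRu]
5. b, u   [~->-rule on 4]
6. ~c, u   [~->-rule on 4]
7. ~[]~(b -> c), u   [~<>-rule on 3 via uRu]
8. b -> c, v   [~[]-rule on 7: fresh world v, uRv]
9. ~(b -> c), v   [[]-rule on 2 via uRv]
10. b, v   [~->-rule on 9]
11. ~c, v   [~->-rule on 9]
12. ~[]~(b -> c), v   [~<>-rule on 3 via uRv]
13. c, v   [->-rule on 8 (branches; this branch)]
Accessibility: uRu, uRv, vRv
Branch closes: c and ~c both at v.
All branches of the tableau close; one closing branch shown above.

Unsatisfiable (every branch closes)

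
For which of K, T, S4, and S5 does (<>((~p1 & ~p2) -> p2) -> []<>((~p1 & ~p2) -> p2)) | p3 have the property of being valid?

S5

S5-tableau for the negation ~((<>((~p1 & ~p2) -> p2) -> []<>((~p1 & ~p2) -> p2)) | p3):
1. ~((<>((~p1 & ~p2) -> p2) -> []<>((~p1 & ~p2) -> p2)) | p3), w0
2. ~(<>((~p1 & ~p2) -> p2) -> []<>((~p1 & ~p2) -> p2)), w0   [~|-rule on 1]
3. ~p3, w0   [~|-rule on 1]
4. <>((~p1 & ~p2) -> p2), w0   [~->-rule on 2]
5. ~[]<>((~p1 & ~p2) -> p2), w0   [~->-rule on 2]
6. (~p1 & ~p2) -> p2, w1   [<>-rule on 4: fresh world w1, w0Rw1]
7. ~(~p1 & ~p2), w1   [->-rule on 6 (branches; this branch)]
8. p1, w1   [~&-rule on 7 (branches; this branch)]
9. ~<>((~p1 & ~p2) -> p2), w2   [~[]-rule on 5: fresh world w2, w0Rw2]
10. ~((~p1 & ~p2) -> p2), w0   [~<>-rule on 9 via w2Rw0]
11. ~p1 & ~p2, w0   [~->-rule on 10]
12. ~p2, w0   [~->-rule on 10]
13. ~p1, w0   [&-rule on 11]
14. ~((~p1 & ~p2) -> p2), w1   [~<>-rule on 9 via w2Rw1]
15. ~p1 & ~p2, w1   [~->-rule on 14]
16. ~p2, w1   [~->-rule on 14]
17. ~p1, w1   [&-rule on 15]
Accessibility: w0Rw0, w0Rw1, w0Rw2, w1Rw0, w1Rw1, w1Rw2, w2Rw0, w2Rw1, w2Rw2
Branch closes: p1 and ~p1 both at w1.
Every branch closes (one shown): valid in S5.
S4-tableau for the negation ~((<>((~p1 & ~p2) -> p2) -> []<>((~p1 & ~p2) -> p2)) | p3):
1. ~((<>((~p1 & ~p2) -> p2) -> []<>((~p1 & ~p2) -> p2)) | p3), w0
2. ~(<>((~p1 & ~p2) -> p2) -> []<>((~p1 & ~p2) -> p2)), w0   [~|-rule on 1]
3. ~p3, w0   [~|-rule on 1]
4. <>((~p1 & ~p2) -> p2), w0   [~->-rule on 2]
5. ~[]<>((~p1 & ~p2) -> p2), w0   [~->-rule on 2]
6. (~p1 & ~p2) -> p2, w1   [<>-rule on 4: fresh world w1, w0Rw1]
7. p2, w1   [->-rule on 6 (branches; this branch)]
8. ~<>((~p1 & ~p2) -> p2), w2   [~[]-rule on 5: fresh world w2, w0Rw2]
9. ~((~p1 & ~p2) -> p2), w2   [~<>-rule on 8 via w2Rw2]
10. ~p1 & ~p2, w2   [~->-rule on 9]
11. ~p2, w2   [~->-rule on 9]
12. ~p1, w2   [&-rule on 10]
Accessibility: w0Rw0, w0Rw1, w0Rw2, w1Rw1, w2Rw2
Complete open branch: countermodel on an S4-frame, so not valid in S4, nor in K, T (the same frame is also a K-frame and a T-frame).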